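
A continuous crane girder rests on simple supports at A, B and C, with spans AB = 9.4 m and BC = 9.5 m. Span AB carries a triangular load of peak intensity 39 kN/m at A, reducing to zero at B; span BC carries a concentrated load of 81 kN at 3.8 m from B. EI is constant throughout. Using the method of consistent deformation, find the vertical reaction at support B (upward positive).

Release continuity at B by inserting a hinge; the redundant is the internal moment M_B. The primary structure is two simply-supported spans AB and BC.
Discontinuity in slope at B on the released structure — sum the simple-span end rotations:
  span AB: triangular load, peak 39: 7w₀L³/(360EI) = 629.9/EI
  span BC: point load 81 at a = 3.8: Pab(L + b)/(6LEI) = 467.9/EI
  relative rotation θ_0 = (629.9 + 467.9)/EI = 1098/EI
A unit hogging moment at B produces rotation L₁/(3EI) + L₂/(3EI) = 6.3/EI.
Slope continuity at B: θ_0 = M_B·6.3/EI, so M_B = 1098/6.3 = 174.2 kN·m (hogging).
Span AB, ΣM about A with M_B applied at B: R_B^{AB}·9.4 = 574.3 + 174.2, so R_B^{AB} = 79.64 kN and R_A = 183.3 − 79.64 = 103.7 kN.
Span BC, ΣM about C: R_B^{BC}·9.5 = 461.7 + 174.2, so R_B^{BC} = 66.94 kN and R_C = 81 − 66.94 = 14.06 kN.
R_B = 79.64 + 66.94 = 146.6 kN.

R_B = 146.6 kN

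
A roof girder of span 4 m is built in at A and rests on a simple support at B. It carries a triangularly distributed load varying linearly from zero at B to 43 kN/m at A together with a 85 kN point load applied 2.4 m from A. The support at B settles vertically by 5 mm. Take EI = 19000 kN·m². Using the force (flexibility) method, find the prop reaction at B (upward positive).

Choose R_B as the redundant. The primary structure is the cantilever fixed at A.
Downward deflection at the released point B due to the loads:
  triangular load, peak 43 at the fixed end: w₀L⁴/(30EI) = 366.9/EI
  point load 85 at a = 2.4: Pa²(3L − a)/(6EI) = 783.4/EI
  δ_0 = 1150/EI
Flexibility coefficient — unit upward force at B: δ_{BB} = L³/(3EI) = 21.33/EI.
With EI = 19000 kN·m²: δ_0 = 0.060542 m and δ_{BB} = 0.001123 m/kN.
Compatibility — the beam at B must follow the support down by 0.005 m: δ_0 − R_B·δ_{BB} = 0.005, so R_B = (0.060542 − 0.005)/0.001123 = 49.47 kN.

R_B = 49.47 kN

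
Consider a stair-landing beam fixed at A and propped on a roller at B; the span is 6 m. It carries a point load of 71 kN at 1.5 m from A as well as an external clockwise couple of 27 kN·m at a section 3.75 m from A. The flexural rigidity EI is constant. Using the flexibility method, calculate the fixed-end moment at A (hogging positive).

M_A = 62.09 kN·m

Choose R_B as the redundant. The primary structure is the cantilever fixed at A.
Primary-structure tip deflection at B by superposition:
  point load 71 at a = 1.5: Pa²(3L − a)/(6EI) = 439.3/EI
  clockwise couple 27 at a = 3.75: M₀a(2L − a)/(2EI) = 417.7/EI
  δ_0 = 857/EI
Flexibility coefficient — unit upward force at B: δ_{BB} = L³/(3EI) = 72/EI.
The prop prevents deflection at B: R_B = δ_0/δ_{BB} = 857/72 = 11.9 kN.
Moment equilibrium about A: M_A = Σ(load moments about A) − R_B·L = 133.5 − 11.9×6 = 62.09 kN·m.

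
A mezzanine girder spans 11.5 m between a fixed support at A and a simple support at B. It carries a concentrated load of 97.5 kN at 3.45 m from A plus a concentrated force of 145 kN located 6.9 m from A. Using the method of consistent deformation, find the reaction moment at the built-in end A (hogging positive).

M_A = 480.3 kN·m

Remove the prop at B; the released (primary) structure is a cantilever built in at A.
Downward deflection at the released point B due to the loads:
  point load 97.5 at a = 3.45: Pa²(3L − a)/(6EI) = 6006/EI
  point load 145 at a = 6.9: Pa²(3L − a)/(6EI) = 31756/EI
  δ_0 = 37761/EI
Flexibility coefficient — unit upward force at B: δ_{BB} = L³/(3EI) = 507/EI.
Compatibility at B: δ_0 − R_B·δ_{BB} = 0, so R_B = 37761/507 = 74.49 kN.
Moment equilibrium about A: M_A = Σ(load moments about A) − R_B·L = 1337 − 74.49×11.5 = 480.3 kN·m.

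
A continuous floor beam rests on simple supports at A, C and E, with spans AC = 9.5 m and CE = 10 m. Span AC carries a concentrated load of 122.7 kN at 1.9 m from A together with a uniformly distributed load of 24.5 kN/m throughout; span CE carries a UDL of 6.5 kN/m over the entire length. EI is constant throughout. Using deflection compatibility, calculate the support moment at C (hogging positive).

M_C = 230.8 kN·m

Insert a hinge at C; M_C is the redundant, and each span becomes simply supported.
End slopes at the hinge C, treating each span as simply supported:
  span AC: point load 122.7 at a = 1.9: Pab(L + a)/(6LEI) = 354.4/EI
  span AC: UDL 24.5: wL³/(24EI) = 875.2/EI
  span CE: UDL 6.5: wL³/(24EI) = 270.8/EI
  relative rotation θ_0 = (1230 + 270.8)/EI = 1500/EI
A unit hogging moment at C produces rotation L₁/(3EI) + L₂/(3EI) = 6.5/EI.
Slope continuity at C: θ_0 = M_C·6.5/EI, so M_C = 1500/6.5 = 230.8 kN·m (hogging).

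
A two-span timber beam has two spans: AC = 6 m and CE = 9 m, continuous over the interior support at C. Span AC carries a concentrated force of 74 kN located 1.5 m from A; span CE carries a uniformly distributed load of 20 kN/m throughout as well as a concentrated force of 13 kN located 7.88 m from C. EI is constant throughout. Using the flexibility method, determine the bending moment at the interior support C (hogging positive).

Insert a hinge at C; M_C is the redundant, and each span becomes simply supported.
Rotations at C on the released spans (each span's end-slope, ×1/EI):
  span AC: point load 74 at a = 1.5: Pab(L + a)/(6LEI) = 104.1/EI
  span CE: UDL 20: wL³/(24EI) = 607.5/EI
  span CE: point load 13 at a = 7.88: Pab(L + b)/(6LEI) = 21.5/EI
  relative rotation θ_0 = (104.1 + 629)/EI = 733.1/EI
A unit hogging moment at C produces rotation L₁/(3EI) + L₂/(3EI) = 5/EI.
Slope continuity at C: θ_0 = M_C·5/EI, so M_C = 733.1/5 = 146.6 kN·m (hogging).

M_C = 146.6 kN·m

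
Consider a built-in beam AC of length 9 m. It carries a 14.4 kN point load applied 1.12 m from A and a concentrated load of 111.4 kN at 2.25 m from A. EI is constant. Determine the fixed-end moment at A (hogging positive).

M_A = 153.4 kN·m

Release both end moments; the primary structure is a simply-supported span AC with redundants M_A and M_C.
End rotations of the released simple span under the applied load (×1/EI):
  at A: point load 14.4 at a = 1.12: Pab(L + b)/(6LEI) = 39.73/EI
  at C: point load 14.4 at a = 1.12: Pab(L + a)/(6LEI) = 23.82/EI
  at A: point load 111.4 at a = 2.25: Pab(L + b)/(6LEI) = 493.5/EI
  at C: point load 111.4 at a = 2.25: Pab(L + a)/(6LEI) = 352.5/EI
  θ_A0 = 533.2/EI,  θ_C0 = 376.3/EI
Flexibility coefficients: a unit moment at one end gives L/(3EI) there and L/(6EI) at the far end, so f₁₁ = f₂₂ = 3/EI and f₁₂ = f₂₁ = 1.5/EI.
Compatibility — zero rotation at each built-in end:
  3 M_A + 1.5 M_C = 533.2
  1.5 M_A + 3 M_C = 376.3
Solving the pair gives M_A = 153.4 kN·m and M_C = 48.75 kN·m (hogging).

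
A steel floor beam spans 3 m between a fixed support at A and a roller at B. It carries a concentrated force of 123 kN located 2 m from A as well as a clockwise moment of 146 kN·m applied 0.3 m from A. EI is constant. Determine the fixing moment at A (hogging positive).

Take the reaction at B as the redundant and release it; the primary structure is a cantilever fixed at A.
Deflection at B on the released cantilever, summing each load's contribution:
  point load 123 at a = 2: Pa²(3L − a)/(6EI) = 574/EI
  clockwise couple 146 at a = 0.3: M₀a(2L − a)/(2EI) = 124.8/EI
  δ_0 = 698.8/EI
Flexibility coefficient — unit upward force at B: δ_{BB} = L³/(3EI) = 9/EI.
The prop prevents deflection at B: R_B = δ_0/δ_{BB} = 698.8/9 = 77.65 kN.
Moment equilibrium about A: M_A = Σ(load moments about A) − R_B·L = 392 − 77.65×3 = 159.1 kN·m.

M_A = 159.1 kN·m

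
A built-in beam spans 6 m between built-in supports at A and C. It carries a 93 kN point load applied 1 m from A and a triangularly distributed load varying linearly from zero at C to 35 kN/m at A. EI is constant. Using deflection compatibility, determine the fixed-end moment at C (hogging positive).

Take the two fixed-end moments M_A, M_C as redundants; the released structure is the simple span AC.
End rotations of the released simple span under the applied load (×1/EI):
  at A: point load 93 at a = 1: Pab(L + b)/(6LEI) = 142.1/EI
  at C: point load 93 at a = 1: Pab(L + a)/(6LEI) = 90.42/EI
  at A: triangular load, peak 35: w₀L³/(45EI) = 168/EI
  at C: triangular load, peak 35: 7w₀L³/(360EI) = 147/EI
  θ_A0 = 310.1/EI,  θ_C0 = 237.4/EI
Flexibility coefficients: a unit moment at one end gives L/(3EI) there and L/(6EI) at the far end, so f₁₁ = f₂₂ = 2/EI and f₁₂ = f₂₁ = 1/EI.
Compatibility — zero rotation at each built-in end:
  2 M_A + 1 M_C = 310.1
  1 M_A + 2 M_C = 237.4
Solving the pair gives M_A = 127.6 kN·m and M_C = 54.92 kN·m (hogging).

M_C = 54.92 kN·m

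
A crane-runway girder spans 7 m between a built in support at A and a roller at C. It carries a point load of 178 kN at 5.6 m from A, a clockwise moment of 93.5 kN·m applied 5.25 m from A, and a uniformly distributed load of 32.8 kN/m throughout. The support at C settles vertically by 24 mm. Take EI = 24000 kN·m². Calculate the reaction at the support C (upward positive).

Take the reaction at C as the redundant and release it; the primary structure is a cantilever fixed at A.
Free-end deflection of the primary structure under the applied loading (downward +):
  point load 178 at a = 5.6: Pa²(3L − a)/(6EI) = 14327/EI
  clockwise couple 93.5 at a = 5.25: M₀a(2L − a)/(2EI) = 2148/EI
  UDL 32.8: wL⁴/(8EI) = 9844/EI
  δ_0 = 26319/EI
Flexibility coefficient — unit upward force at C: δ_{CC} = L³/(3EI) = 114.3/EI.
With EI = 24000 kN·m²: δ_0 = 1.0966 m and δ_{CC} = 0.004764 m/kN.
Compatibility — the beam at C must follow the support down by 0.024 m: δ_0 − R_C·δ_{CC} = 0.024, so R_C = (1.0966 − 0.024)/0.004764 = 225.2 kN.

R_C = 225.2 kN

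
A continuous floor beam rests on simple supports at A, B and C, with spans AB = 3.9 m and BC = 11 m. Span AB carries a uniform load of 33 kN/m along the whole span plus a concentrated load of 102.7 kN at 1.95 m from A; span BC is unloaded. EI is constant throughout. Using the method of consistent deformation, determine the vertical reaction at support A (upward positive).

R_A = 106.4 kN

Insert a hinge at B; M_B is the redundant, and each span becomes simply supported.
Rotations at B on the released spans (each span's end-slope, ×1/EI):
  span AB: UDL 33: wL³/(24EI) = 81.56/EI
  span AB: point load 102.7 at a = 1.95: Pab(L + a)/(6LEI) = 97.63/EI
  relative rotation θ_0 = (179.2 + 0)/EI = 179.2/EI
A unit hogging moment at B produces rotation L₁/(3EI) + L₂/(3EI) = 4.967/EI.
Compatibility: M_B·(L₁+L₂)/(3EI) = θ_0, giving M_B = 36.08 kN·m (hogging).
Span AB, ΣM about A with M_B applied at B: R_B^{AB}·3.9 = 451.2 + 36.08, so R_B^{AB} = 125 kN and R_A = 231.4 − 125 = 106.4 kN.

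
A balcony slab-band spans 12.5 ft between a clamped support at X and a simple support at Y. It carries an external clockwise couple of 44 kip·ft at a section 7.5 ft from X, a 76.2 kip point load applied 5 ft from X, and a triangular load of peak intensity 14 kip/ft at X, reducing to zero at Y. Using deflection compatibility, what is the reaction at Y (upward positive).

R_Y = 37.78 kip

Remove the prop at Y; the released (primary) structure is a cantilever built in at X.
Downward deflection at the released point Y due to the loads:
  clockwise couple 44 at a = 7.5: M₀a(2L − a)/(2EI) = 2888/EI
  point load 76.2 at a = 5: Pa²(3L − a)/(6EI) = 10319/EI
  triangular load, peak 14 at the fixed end: w₀L⁴/(30EI) = 11393/EI
  δ_0 = 24599/EI
Flexibility coefficient — unit upward force at Y: δ_{YY} = L³/(3EI) = 651/EI.
The prop prevents deflection at Y: R_Y = δ_0/δ_{YY} = 24599/651 = 37.78 kip.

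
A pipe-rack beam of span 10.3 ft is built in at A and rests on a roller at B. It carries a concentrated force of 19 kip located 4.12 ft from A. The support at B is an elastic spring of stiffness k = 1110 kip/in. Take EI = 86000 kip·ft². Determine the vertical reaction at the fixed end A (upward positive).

R_A = 15.12 kip

Release the roller at B. Primary structure: cantilever fixed at A.
Free-end deflection of the primary structure under the applied loading (downward +):
  point load 19 at a = 4.12: Pa²(3L − a)/(6EI) = 1439/EI
Tip deflection under a unit load at B: L³/(3EI) = 364.2/EI.
With EI = 86000 kip·ft²: δ_0 = 0.016738 ft and δ_{BB} = 0.004235 ft/kip.
Compatibility — the spring shortens by R_B/k under the reaction it provides: δ_0 − R_B·δ_{BB} = R_B/k. With 1/k = 1/(1110×12) ft/kip = 0.000075 ft/kip, R_B = δ_0 / (δ_{BB} + 1/k) = 0.016738 / (0.004235 + 0.000075) = 3.883 kip.
Vertical equilibrium: R_A = ΣP − R_B = 19 − 3.883 = 15.12 kip.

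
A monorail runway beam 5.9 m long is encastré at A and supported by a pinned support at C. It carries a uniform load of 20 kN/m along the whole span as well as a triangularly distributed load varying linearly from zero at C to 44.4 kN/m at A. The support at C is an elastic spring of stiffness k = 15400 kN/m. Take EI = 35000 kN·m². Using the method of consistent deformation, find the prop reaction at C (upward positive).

R_C = 68.18 kN

Remove the prop at C; the released (primary) structure is a cantilever built in at A.
Primary-structure tip deflection at C by superposition:
  UDL 20: wL⁴/(8EI) = 3029/EI
  triangular load, peak 44.4 at the fixed end: w₀L⁴/(30EI) = 1793/EI
  δ_0 = 4823/EI
Tip deflection under a unit load at C: L³/(3EI) = 68.46/EI.
With EI = 35000 kN·m²: δ_0 = 0.13779 m and δ_{CC} = 0.001956 m/kN.
Compatibility — the spring shortens by R_C/k under the reaction it provides: δ_0 − R_C·δ_{CC} = R_C/k. With 1/k = 0.000065 m/kN, R_C = δ_0 / (δ_{CC} + 1/k) = 0.13779 / (0.001956 + 0.000065) = 68.18 kN.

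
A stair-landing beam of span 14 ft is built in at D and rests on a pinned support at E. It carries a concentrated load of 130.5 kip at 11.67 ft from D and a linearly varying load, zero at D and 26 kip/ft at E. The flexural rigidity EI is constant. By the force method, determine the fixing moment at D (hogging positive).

M_D = 445.1 kip·ft

Release the roller at E. Primary structure: cantilever fixed at D.
Deflection at E on the released cantilever, summing each load's contribution:
  point load 130.5 at a = 11.67: Pa²(3L − a)/(6EI) = 89841/EI
  triangular load, peak 26 at the free end: 11w₀L⁴/(120EI) = 91558/EI
  δ_0 = 181399/EI
Flexibility coefficient — unit upward force at E: δ_{EE} = L³/(3EI) = 914.7/EI.
Compatibility at E: δ_0 − R_E·δ_{EE} = 0, so R_E = 181399/914.7 = 198.3 kip.
Moment equilibrium about D: M_D = Σ(load moments about D) − R_E·L = 3222 − 198.3×14 = 445.1 kip·ft.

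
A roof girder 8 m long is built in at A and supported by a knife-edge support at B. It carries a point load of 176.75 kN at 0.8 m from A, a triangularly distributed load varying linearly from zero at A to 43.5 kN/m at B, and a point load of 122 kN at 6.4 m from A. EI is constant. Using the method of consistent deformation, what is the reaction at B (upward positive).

Choose R_B as the redundant. The primary structure is the cantilever fixed at A.
Deflection at B on the released cantilever, summing each load's contribution:
  point load 176.75 at a = 0.8: Pa²(3L − a)/(6EI) = 437.4/EI
  triangular load, peak 43.5 at the free end: 11w₀L⁴/(120EI) = 16333/EI
  point load 122 at a = 6.4: Pa²(3L − a)/(6EI) = 14658/EI
  δ_0 = 31428/EI
Tip deflection under a unit load at B: L³/(3EI) = 170.7/EI.
The prop prevents deflection at B: R_B = δ_0/δ_{BB} = 31428/170.7 = 184.2 kN.

R_B = 184.2 kN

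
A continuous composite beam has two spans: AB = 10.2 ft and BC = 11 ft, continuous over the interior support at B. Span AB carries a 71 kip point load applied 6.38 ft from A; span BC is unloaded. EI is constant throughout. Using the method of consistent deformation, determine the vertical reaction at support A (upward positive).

Take M_B as the redundant. Released structure: two simple spans AB and BC with a hinge at B.
End slopes at the hinge B, treating each span as simply supported:
  span AB: point load 71 at a = 6.38: Pab(L + a)/(6LEI) = 468.8/EI
  relative rotation θ_0 = (468.8 + 0)/EI = 468.8/EI
A unit hogging moment at B produces rotation L₁/(3EI) + L₂/(3EI) = 7.067/EI.
Compatibility: M_B·(L₁+L₂)/(3EI) = θ_0, giving M_B = 66.34 kip·ft (hogging).
Span AB, ΣM about A with M_B applied at B: R_B^{AB}·10.2 = 453 + 66.34, so R_B^{AB} = 50.91 kip and R_A = 71 − 50.91 = 20.09 kip.

R_A = 20.09 kip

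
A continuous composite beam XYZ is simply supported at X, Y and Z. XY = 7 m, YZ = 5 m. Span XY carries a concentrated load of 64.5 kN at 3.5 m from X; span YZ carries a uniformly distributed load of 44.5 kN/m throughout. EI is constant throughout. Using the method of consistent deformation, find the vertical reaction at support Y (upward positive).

Take M_Y as the redundant. Released structure: two simple spans XY and YZ with a hinge at Y.
Discontinuity in slope at Y on the released structure — sum the simple-span end rotations:
  span XY: point load 64.5 at a = 3.5: Pab(L + a)/(6LEI) = 197.5/EI
  span YZ: UDL 44.5: wL³/(24EI) = 231.8/EI
  relative rotation θ_0 = (197.5 + 231.8)/EI = 429.3/EI
A unit hogging moment at Y produces rotation L₁/(3EI) + L₂/(3EI) = 4/EI.
Compatibility: M_Y·(L₁+L₂)/(3EI) = θ_0, giving M_Y = 107.3 kN·m (hogging).
Span XY, ΣM about X with M_Y applied at Y: R_Y^{XY}·7 = 225.8 + 107.3, so R_Y^{XY} = 47.58 kN and R_X = 64.5 − 47.58 = 16.92 kN.
Span YZ, ΣM about Z: R_Y^{YZ}·5 = 556.2 + 107.3, so R_Y^{YZ} = 132.7 kN and R_Z = 222.5 − 132.7 = 89.78 kN.
R_Y = 47.58 + 132.7 = 180.3 kN.

R_Y = 180.3 kN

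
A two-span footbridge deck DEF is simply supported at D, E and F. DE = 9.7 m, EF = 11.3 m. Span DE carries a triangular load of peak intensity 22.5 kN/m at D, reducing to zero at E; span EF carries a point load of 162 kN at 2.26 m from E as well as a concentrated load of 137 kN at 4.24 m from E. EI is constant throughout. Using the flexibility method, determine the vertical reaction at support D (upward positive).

R_D = 35.89 kN

Take M_E as the redundant. Released structure: two simple spans DE and EF with a hinge at E.
End slopes at the hinge E, treating each span as simply supported:
  span DE: triangular load, peak 22.5: 7w₀L³/(360EI) = 399.3/EI
  span EF: point load 162 at a = 2.26: Pab(L + b)/(6LEI) = 992.9/EI
  span EF: point load 137 at a = 4.24: Pab(L + b)/(6LEI) = 1111/EI
  relative rotation θ_0 = (399.3 + 2103)/EI = 2503/EI
A unit hogging moment at E produces rotation L₁/(3EI) + L₂/(3EI) = 7/EI.
Slope continuity at E: θ_0 = M_E·7/EI, so M_E = 2503/7 = 357.5 kN·m (hogging).
Span DE, ΣM about D with M_E applied at E: R_E^{DE}·9.7 = 352.8 + 357.5, so R_E^{DE} = 73.23 kN and R_D = 109.1 − 73.23 = 35.89 kN.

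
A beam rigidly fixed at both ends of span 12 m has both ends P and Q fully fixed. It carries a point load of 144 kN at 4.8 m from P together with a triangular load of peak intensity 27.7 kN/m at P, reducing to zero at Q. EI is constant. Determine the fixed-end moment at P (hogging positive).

Take the two fixed-end moments M_P, M_Q as redundants; the released structure is the simple span PQ.
Simple-span end rotations at P and Q under the given loads:
  at P: point load 144 at a = 4.8: Pab(L + b)/(6LEI) = 1327/EI
  at Q: point load 144 at a = 4.8: Pab(L + a)/(6LEI) = 1161/EI
  at P: triangular load, peak 27.7: w₀L³/(45EI) = 1064/EI
  at Q: triangular load, peak 27.7: 7w₀L³/(360EI) = 930.7/EI
  θ_P0 = 2391/EI,  θ_Q0 = 2092/EI
Flexibility coefficients: a unit moment at one end gives L/(3EI) there and L/(6EI) at the far end, so f₁₁ = f₂₂ = 4/EI and f₁₂ = f₂₁ = 2/EI.
Compatibility — zero rotation at each built-in end:
  4 M_P + 2 M_Q = 2391
  2 M_P + 4 M_Q = 2092
Solving the pair gives M_P = 448.3 kN·m and M_Q = 298.8 kN·m (hogging).

M_P = 448.3 kN·m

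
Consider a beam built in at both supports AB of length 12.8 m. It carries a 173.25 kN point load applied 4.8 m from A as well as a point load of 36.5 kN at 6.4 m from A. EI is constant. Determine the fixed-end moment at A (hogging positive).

M_A = 383.2 kN·m

Take the two fixed-end moments M_A, M_B as redundants; the released structure is the simple span AB.
End rotations of the released simple span under the applied load (×1/EI):
  at A: point load 173.25 at a = 4.8: Pab(L + b)/(6LEI) = 1802/EI
  at B: point load 173.25 at a = 4.8: Pab(L + a)/(6LEI) = 1525/EI
  at A: point load 36.5 at a = 6.4: Pab(L + b)/(6LEI) = 373.8/EI
  at B: point load 36.5 at a = 6.4: Pab(L + a)/(6LEI) = 373.8/EI
  θ_A0 = 2176/EI,  θ_B0 = 1898/EI
Flexibility coefficients: a unit moment at one end gives L/(3EI) there and L/(6EI) at the far end, so f₁₁ = f₂₂ = 4.267/EI and f₁₂ = f₂₁ = 2.133/EI.
Compatibility — zero rotation at each built-in end:
  4.267 M_A + 2.133 M_B = 2176
  2.133 M_A + 4.267 M_B = 1898
Solving the pair gives M_A = 383.2 kN·m and M_B = 253.3 kN·m (hogging).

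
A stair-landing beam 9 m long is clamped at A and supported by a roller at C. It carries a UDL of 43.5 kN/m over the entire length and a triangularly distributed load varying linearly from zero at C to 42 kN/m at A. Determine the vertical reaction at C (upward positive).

R_C = 184.6 kN

Remove the prop at C; the released (primary) structure is a cantilever built in at A.
Primary-structure tip deflection at C by superposition:
  UDL 43.5: wL⁴/(8EI) = 35675/EI
  triangular load, peak 42 at the fixed end: w₀L⁴/(30EI) = 9185/EI
  δ_0 = 44861/EI
Flexibility coefficient — unit upward force at C: δ_{CC} = L³/(3EI) = 243/EI.
The prop prevents deflection at C: R_C = δ_0/δ_{CC} = 44861/243 = 184.6 kN.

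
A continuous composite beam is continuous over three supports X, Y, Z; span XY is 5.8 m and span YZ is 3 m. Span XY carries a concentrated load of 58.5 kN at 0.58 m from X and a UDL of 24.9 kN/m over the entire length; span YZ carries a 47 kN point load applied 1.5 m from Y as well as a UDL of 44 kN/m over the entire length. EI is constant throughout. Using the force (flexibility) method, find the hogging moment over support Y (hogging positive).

Insert a hinge at Y; M_Y is the redundant, and each span becomes simply supported.
End slopes at the hinge Y, treating each span as simply supported:
  span XY: point load 58.5 at a = 0.58: Pab(L + a)/(6LEI) = 32.47/EI
  span XY: UDL 24.9: wL³/(24EI) = 202.4/EI
  span YZ: point load 47 at a = 1.5: Pab(L + b)/(6LEI) = 26.44/EI
  span YZ: UDL 44: wL³/(24EI) = 49.5/EI
  relative rotation θ_0 = (234.9 + 75.94)/EI = 310.8/EI
A unit hogging moment at Y produces rotation L₁/(3EI) + L₂/(3EI) = 2.933/EI.
Slope continuity at Y: θ_0 = M_Y·2.933/EI, so M_Y = 310.8/2.933 = 106 kN·m (hogging).

M_Y = 106 kN·m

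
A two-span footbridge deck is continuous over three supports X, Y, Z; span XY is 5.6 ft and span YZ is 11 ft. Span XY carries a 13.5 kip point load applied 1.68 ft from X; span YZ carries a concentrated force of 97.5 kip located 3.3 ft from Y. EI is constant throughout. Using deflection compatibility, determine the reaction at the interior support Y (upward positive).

Release continuity at Y by inserting a hinge; the redundant is the internal moment M_Y. The primary structure is two simply-supported spans XY and YZ.
Rotations at Y on the released spans (each span's end-slope, ×1/EI):
  span XY: point load 13.5 at a = 1.68: Pab(L + a)/(6LEI) = 19.26/EI
  span YZ: point load 97.5 at a = 3.3: Pab(L + b)/(6LEI) = 702/EI
  relative rotation θ_0 = (19.26 + 702)/EI = 721.2/EI
A unit hogging moment at Y produces rotation L₁/(3EI) + L₂/(3EI) = 5.533/EI.
Compatibility: M_Y·(L₁+L₂)/(3EI) = θ_0, giving M_Y = 130.3 kip·ft (hogging).
Span XY, ΣM about X with M_Y applied at Y: R_Y^{XY}·5.6 = 22.68 + 130.3, so R_Y^{XY} = 27.32 kip and R_X = 13.5 − 27.32 = -13.82 kip.
Span YZ, ΣM about Z: R_Y^{YZ}·11 = 750.8 + 130.3, so R_Y^{YZ} = 80.1 kip and R_Z = 97.5 − 80.1 = 17.4 kip.
R_Y = 27.32 + 80.1 = 107.4 kip.

R_Y = 107.4 kip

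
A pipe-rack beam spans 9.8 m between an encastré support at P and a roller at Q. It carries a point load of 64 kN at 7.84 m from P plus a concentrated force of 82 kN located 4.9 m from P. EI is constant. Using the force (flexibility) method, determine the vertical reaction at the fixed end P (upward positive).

Remove the prop at Q; the released (primary) structure is a cantilever built in at P.
Primary-structure tip deflection at Q by superposition:
  point load 64 at a = 7.84: Pa²(3L − a)/(6EI) = 14135/EI
  point load 82 at a = 4.9: Pa²(3L − a)/(6EI) = 8039/EI
  δ_0 = 22175/EI
Flexibility coefficient — unit upward force at Q: δ_{QQ} = L³/(3EI) = 313.7/EI.
Compatibility at Q: δ_0 − R_Q·δ_{QQ} = 0, so R_Q = 22175/313.7 = 70.68 kN.
Vertical equilibrium: R_P = ΣP − R_Q = 146 − 70.68 = 75.32 kN.

R_P = 75.32 kN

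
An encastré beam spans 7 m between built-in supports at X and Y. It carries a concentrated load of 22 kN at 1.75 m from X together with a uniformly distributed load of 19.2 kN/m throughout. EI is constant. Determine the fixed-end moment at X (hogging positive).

M_X = 100.1 kN·m

Take the two fixed-end moments M_X, M_Y as redundants; the released structure is the simple span XY.
Simple-span end rotations at X and Y under the given loads:
  at X: point load 22 at a = 1.75: Pab(L + b)/(6LEI) = 58.95/EI
  at Y: point load 22 at a = 1.75: Pab(L + a)/(6LEI) = 42.11/EI
  at X: UDL 19.2: wL³/(24EI) = 274.4/EI
  at Y: UDL 19.2: wL³/(24EI) = 274.4/EI
  θ_X0 = 333.4/EI,  θ_Y0 = 316.5/EI
Flexibility coefficients: a unit moment at one end gives L/(3EI) there and L/(6EI) at the far end, so f₁₁ = f₂₂ = 2.333/EI and f₁₂ = f₂₁ = 1.167/EI.
Compatibility — zero rotation at each built-in end:
  2.333 M_X + 1.167 M_Y = 333.4
  1.167 M_X + 2.333 M_Y = 316.5
Solving the pair gives M_X = 100.1 kN·m and M_Y = 85.62 kN·m (hogging).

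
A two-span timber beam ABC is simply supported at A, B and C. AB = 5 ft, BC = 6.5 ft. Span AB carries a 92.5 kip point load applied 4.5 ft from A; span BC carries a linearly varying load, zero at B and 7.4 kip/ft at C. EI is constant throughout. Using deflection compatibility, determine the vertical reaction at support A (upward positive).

R_A = 3.75 kip

Insert a hinge at B; M_B is the redundant, and each span becomes simply supported.
Discontinuity in slope at B on the released structure — sum the simple-span end rotations:
  span AB: point load 92.5 at a = 4.5: Pab(L + a)/(6LEI) = 65.91/EI
  span BC: triangular load, peak 7.4: 7w₀L³/(360EI) = 39.52/EI
  relative rotation θ_0 = (65.91 + 39.52)/EI = 105.4/EI
A unit hogging moment at B produces rotation L₁/(3EI) + L₂/(3EI) = 3.833/EI.
Slope continuity at B: θ_0 = M_B·3.833/EI, so M_B = 105.4/3.833 = 27.5 kip·ft (hogging).
Span AB, ΣM about A with M_B applied at B: R_B^{AB}·5 = 416.2 + 27.5, so R_B^{AB} = 88.75 kip and R_A = 92.5 − 88.75 = 3.75 kip.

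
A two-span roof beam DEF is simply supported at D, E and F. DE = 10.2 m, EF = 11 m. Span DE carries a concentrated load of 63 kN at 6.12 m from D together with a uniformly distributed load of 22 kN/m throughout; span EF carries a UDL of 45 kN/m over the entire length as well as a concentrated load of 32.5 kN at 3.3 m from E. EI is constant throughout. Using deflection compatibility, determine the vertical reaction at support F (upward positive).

Release continuity at E by inserting a hinge; the redundant is the internal moment M_E. The primary structure is two simply-supported spans DE and EF.
Rotations at E on the released spans (each span's end-slope, ×1/EI):
  span DE: point load 63 at a = 6.12: Pab(L + a)/(6LEI) = 419.5/EI
  span DE: UDL 22: wL³/(24EI) = 972.8/EI
  span EF: UDL 45: wL³/(24EI) = 2496/EI
  span EF: point load 32.5 at a = 3.3: Pab(L + b)/(6LEI) = 234/EI
  relative rotation θ_0 = (1392 + 2730)/EI = 4122/EI
A unit hogging moment at E produces rotation L₁/(3EI) + L₂/(3EI) = 7.067/EI.
Compatibility: M_E·(L₁+L₂)/(3EI) = θ_0, giving M_E = 583.3 kN·m (hogging).
Span EF, ΣM about F: R_E^{EF}·11 = 2973 + 583.3, so R_E^{EF} = 323.3 kN and R_F = 527.5 − 323.3 = 204.2 kN.

R_F = 204.2 kN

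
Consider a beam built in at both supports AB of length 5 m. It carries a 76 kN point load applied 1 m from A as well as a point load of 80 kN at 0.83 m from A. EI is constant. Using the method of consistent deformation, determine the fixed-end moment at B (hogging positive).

Take the two fixed-end moments M_A, M_B as redundants; the released structure is the simple span AB.
End rotations of the released simple span under the applied load (×1/EI):
  at A: point load 76 at a = 1: Pab(L + b)/(6LEI) = 91.2/EI
  at B: point load 76 at a = 1: Pab(L + a)/(6LEI) = 60.8/EI
  at A: point load 80 at a = 0.83: Pab(L + b)/(6LEI) = 84.64/EI
  at B: point load 80 at a = 0.83: Pab(L + a)/(6LEI) = 53.81/EI
  θ_A0 = 175.8/EI,  θ_B0 = 114.6/EI
Flexibility coefficients: a unit moment at one end gives L/(3EI) there and L/(6EI) at the far end, so f₁₁ = f₂₂ = 1.667/EI and f₁₂ = f₂₁ = 0.8333/EI.
Compatibility — zero rotation at each built-in end:
  1.667 M_A + 0.8333 M_B = 175.8
  0.8333 M_A + 1.667 M_B = 114.6
Solving the pair gives M_A = 94.82 kN·m and M_B = 21.35 kN·m (hogging).

M_B = 21.35 kN·m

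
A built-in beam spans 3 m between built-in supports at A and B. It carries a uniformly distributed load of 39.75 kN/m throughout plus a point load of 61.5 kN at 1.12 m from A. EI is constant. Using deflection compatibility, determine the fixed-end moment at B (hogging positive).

Take the two fixed-end moments M_A, M_B as redundants; the released structure is the simple span AB.
End rotations of the released simple span under the applied load (×1/EI):
  at A: UDL 39.75: wL³/(24EI) = 44.72/EI
  at B: UDL 39.75: wL³/(24EI) = 44.72/EI
  at A: point load 61.5 at a = 1.12: Pab(L + b)/(6LEI) = 35.11/EI
  at B: point load 61.5 at a = 1.12: Pab(L + a)/(6LEI) = 29.64/EI
  θ_A0 = 79.83/EI,  θ_B0 = 74.36/EI
Flexibility coefficients: a unit moment at one end gives L/(3EI) there and L/(6EI) at the far end, so f₁₁ = f₂₂ = 1/EI and f₁₂ = f₂₁ = 0.5/EI.
Compatibility — zero rotation at each built-in end:
  1 M_A + 0.5 M_B = 79.83
  0.5 M_A + 1 M_B = 74.36
Solving the pair gives M_A = 56.86 kN·m and M_B = 45.93 kN·m (hogging).

M_B = 45.93 kN·m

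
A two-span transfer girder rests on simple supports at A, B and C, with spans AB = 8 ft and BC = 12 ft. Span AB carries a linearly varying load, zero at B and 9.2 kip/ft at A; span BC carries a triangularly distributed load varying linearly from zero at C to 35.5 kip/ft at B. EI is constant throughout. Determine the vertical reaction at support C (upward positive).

R_C = 52.82 kip

Release continuity at B by inserting a hinge; the redundant is the internal moment M_B. The primary structure is two simply-supported spans AB and BC.
Discontinuity in slope at B on the released structure — sum the simple-span end rotations:
  span AB: triangular load, peak 9.2: 7w₀L³/(360EI) = 91.59/EI
  span BC: triangular load, peak 35.5: w₀L³/(45EI) = 1363/EI
  relative rotation θ_0 = (91.59 + 1363)/EI = 1455/EI
A unit hogging moment at B produces rotation L₁/(3EI) + L₂/(3EI) = 6.667/EI.
Slope continuity at B: θ_0 = M_B·6.667/EI, so M_B = 1455/6.667 = 218.2 kip·ft (hogging).
Span BC, ΣM about C: R_B^{BC}·12 = 1704 + 218.2, so R_B^{BC} = 160.2 kip and R_C = 213 − 160.2 = 52.82 kip.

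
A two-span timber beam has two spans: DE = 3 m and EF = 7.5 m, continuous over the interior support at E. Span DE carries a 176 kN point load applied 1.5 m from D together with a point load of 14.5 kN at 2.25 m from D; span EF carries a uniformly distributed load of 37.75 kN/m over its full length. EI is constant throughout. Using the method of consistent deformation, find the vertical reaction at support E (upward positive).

Release continuity at E by inserting a hinge; the redundant is the internal moment M_E. The primary structure is two simply-supported spans DE and EF.
End slopes at the hinge E, treating each span as simply supported:
  span DE: point load 176 at a = 1.5: Pab(L + a)/(6LEI) = 99/EI
  span DE: point load 14.5 at a = 2.25: Pab(L + a)/(6LEI) = 7.137/EI
  span EF: UDL 37.75: wL³/(24EI) = 663.6/EI
  relative rotation θ_0 = (106.1 + 663.6)/EI = 769.7/EI
A unit hogging moment at E produces rotation L₁/(3EI) + L₂/(3EI) = 3.5/EI.
Slope continuity at E: θ_0 = M_E·3.5/EI, so M_E = 769.7/3.5 = 219.9 kN·m (hogging).
Span DE, ΣM about D with M_E applied at E: R_E^{DE}·3 = 296.6 + 219.9, so R_E^{DE} = 172.2 kN and R_D = 190.5 − 172.2 = 18.32 kN.
Span EF, ΣM about F: R_E^{EF}·7.5 = 1062 + 219.9, so R_E^{EF} = 170.9 kN and R_F = 283.1 − 170.9 = 112.2 kN.
R_E = 172.2 + 170.9 = 343.1 kN.

R_E = 343.1 kN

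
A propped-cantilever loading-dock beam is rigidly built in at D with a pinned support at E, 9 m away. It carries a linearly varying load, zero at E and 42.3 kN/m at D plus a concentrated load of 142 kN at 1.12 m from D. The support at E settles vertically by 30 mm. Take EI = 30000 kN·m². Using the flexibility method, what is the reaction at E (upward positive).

R_E = 37.53 kN

Take the reaction at E as the redundant and release it; the primary structure is a cantilever fixed at D.
Free-end deflection of the primary structure under the applied loading (downward +):
  triangular load, peak 42.3 at the fixed end: w₀L⁴/(30EI) = 9251/EI
  point load 142 at a = 1.12: Pa²(3L − a)/(6EI) = 768.3/EI
  δ_0 = 10019/EI
Flexibility coefficient — unit upward force at E: δ_{EE} = L³/(3EI) = 243/EI.
With EI = 30000 kN·m²: δ_0 = 0.33398 m and δ_{EE} = 0.0081 m/kN.
Compatibility — the beam at E must follow the support down by 0.03 m: δ_0 − R_E·δ_{EE} = 0.03, so R_E = (0.33398 − 0.03)/0.0081 = 37.53 kN.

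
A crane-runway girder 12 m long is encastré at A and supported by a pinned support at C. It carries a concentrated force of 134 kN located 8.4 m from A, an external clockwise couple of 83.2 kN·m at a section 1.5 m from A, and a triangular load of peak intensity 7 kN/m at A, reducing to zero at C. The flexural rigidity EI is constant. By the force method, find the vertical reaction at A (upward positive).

R_A = 89.65 kN

Remove the prop at C; the released (primary) structure is a cantilever built in at A.
Deflection at C on the released cantilever, summing each load's contribution:
  point load 134 at a = 8.4: Pa²(3L − a)/(6EI) = 43493/EI
  clockwise couple 83.2 at a = 1.5: M₀a(2L − a)/(2EI) = 1404/EI
  triangular load, peak 7 at the fixed end: w₀L⁴/(30EI) = 4838/EI
  δ_0 = 49736/EI
Tip deflection under a unit load at C: L³/(3EI) = 576/EI.
Compatibility at C: δ_0 − R_C·δ_{CC} = 0, so R_C = 49736/576 = 86.35 kN.
Vertical equilibrium: R_A = ΣP − R_C = 176 − 86.35 = 89.65 kN.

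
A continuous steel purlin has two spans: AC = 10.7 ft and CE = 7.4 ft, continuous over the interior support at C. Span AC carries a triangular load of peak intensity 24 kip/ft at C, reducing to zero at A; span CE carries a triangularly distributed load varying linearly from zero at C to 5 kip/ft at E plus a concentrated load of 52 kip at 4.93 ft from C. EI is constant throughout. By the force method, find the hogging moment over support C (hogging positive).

Take M_C as the redundant. Released structure: two simple spans AC and CE with a hinge at C.
Rotations at C on the released spans (each span's end-slope, ×1/EI):
  span AC: triangular load, peak 24: w₀L³/(45EI) = 653.4/EI
  span CE: triangular load, peak 5: 7w₀L³/(360EI) = 39.4/EI
  span CE: point load 52 at a = 4.93: Pab(L + b)/(6LEI) = 140.8/EI
  relative rotation θ_0 = (653.4 + 180.2)/EI = 833.5/EI
A unit hogging moment at C produces rotation L₁/(3EI) + L₂/(3EI) = 6.033/EI.
Compatibility: M_C·(L₁+L₂)/(3EI) = θ_0, giving M_C = 138.2 kip·ft (hogging).

M_C = 138.2 kip·ft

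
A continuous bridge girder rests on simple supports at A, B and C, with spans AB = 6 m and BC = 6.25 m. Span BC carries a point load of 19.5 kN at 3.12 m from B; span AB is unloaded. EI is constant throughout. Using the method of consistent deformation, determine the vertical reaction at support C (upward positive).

Take M_B as the redundant. Released structure: two simple spans AB and BC with a hinge at B.
End slopes at the hinge B, treating each span as simply supported:
  span BC: point load 19.5 at a = 3.12: Pab(L + b)/(6LEI) = 47.63/EI
  relative rotation θ_0 = (0 + 47.63)/EI = 47.63/EI
A unit hogging moment at B produces rotation L₁/(3EI) + L₂/(3EI) = 4.083/EI.
Slope continuity at B: θ_0 = M_B·4.083/EI, so M_B = 47.63/4.083 = 11.67 kN·m (hogging).
Span BC, ΣM about C: R_B^{BC}·6.25 = 61.03 + 11.67, so R_B^{BC} = 11.63 kN and R_C = 19.5 − 11.63 = 7.868 kN.

R_C = 7.868 kN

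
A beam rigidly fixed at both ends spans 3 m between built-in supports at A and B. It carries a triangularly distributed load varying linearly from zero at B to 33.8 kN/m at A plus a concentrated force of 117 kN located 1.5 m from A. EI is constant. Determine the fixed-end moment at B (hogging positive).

M_B = 54.02 kN·m

Take the two fixed-end moments M_A, M_B as redundants; the released structure is the simple span AB.
On the primary (simply-supported) span, the end slopes from the loading are:
  at A: triangular load, peak 33.8: w₀L³/(45EI) = 20.28/EI
  at B: triangular load, peak 33.8: 7w₀L³/(360EI) = 17.75/EI
  at A: point load 117 at a = 1.5: Pab(L + b)/(6LEI) = 65.81/EI
  at B: point load 117 at a = 1.5: Pab(L + a)/(6LEI) = 65.81/EI
  θ_A0 = 86.09/EI,  θ_B0 = 83.56/EI
Flexibility coefficients: a unit moment at one end gives L/(3EI) there and L/(6EI) at the far end, so f₁₁ = f₂₂ = 1/EI and f₁₂ = f₂₁ = 0.5/EI.
Compatibility — zero rotation at each built-in end:
  1 M_A + 0.5 M_B = 86.09
  0.5 M_A + 1 M_B = 83.56
Solving the pair gives M_A = 59.09 kN·m and M_B = 54.02 kN·m (hogging).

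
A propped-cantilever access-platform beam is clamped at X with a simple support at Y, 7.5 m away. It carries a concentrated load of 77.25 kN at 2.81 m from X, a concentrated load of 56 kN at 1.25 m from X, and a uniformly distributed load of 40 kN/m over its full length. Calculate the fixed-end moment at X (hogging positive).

Choose R_Y as the redundant. The primary structure is the cantilever fixed at X.
Deflection at Y on the released cantilever, summing each load's contribution:
  point load 77.25 at a = 2.81: Pa²(3L − a)/(6EI) = 2002/EI
  point load 56 at a = 1.25: Pa²(3L − a)/(6EI) = 309.9/EI
  UDL 40: wL⁴/(8EI) = 15820/EI
  δ_0 = 18132/EI
Tip deflection under a unit load at Y: L³/(3EI) = 140.6/EI.
Compatibility at Y: δ_0 − R_Y·δ_{YY} = 0, so R_Y = 18132/140.6 = 128.9 kN.
Moment equilibrium about X: M_X = Σ(load moments about X) − R_Y·L = 1412 − 128.9×7.5 = 445 kN·m.

M_X = 445 kN·m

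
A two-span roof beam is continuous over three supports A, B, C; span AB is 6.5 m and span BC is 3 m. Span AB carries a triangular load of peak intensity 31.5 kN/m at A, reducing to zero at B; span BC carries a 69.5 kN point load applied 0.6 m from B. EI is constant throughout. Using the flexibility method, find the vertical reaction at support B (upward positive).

Take M_B as the redundant. Released structure: two simple spans AB and BC with a hinge at B.
End slopes at the hinge B, treating each span as simply supported:
  span AB: triangular load, peak 31.5: 7w₀L³/(360EI) = 168.2/EI
  span BC: point load 69.5 at a = 0.6: Pab(L + b)/(6LEI) = 30.02/EI
  relative rotation θ_0 = (168.2 + 30.02)/EI = 198.2/EI
A unit hogging moment at B produces rotation L₁/(3EI) + L₂/(3EI) = 3.167/EI.
Slope continuity at B: θ_0 = M_B·3.167/EI, so M_B = 198.2/3.167 = 62.6 kN·m (hogging).
Span AB, ΣM about A with M_B applied at B: R_B^{AB}·6.5 = 221.8 + 62.6, so R_B^{AB} = 43.76 kN and R_A = 102.4 − 43.76 = 58.62 kN.
Span BC, ΣM about C: R_B^{BC}·3 = 166.8 + 62.6, so R_B^{BC} = 76.47 kN and R_C = 69.5 − 76.47 = -6.967 kN.
R_B = 43.76 + 76.47 = 120.2 kN.

R_B = 120.2 kN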